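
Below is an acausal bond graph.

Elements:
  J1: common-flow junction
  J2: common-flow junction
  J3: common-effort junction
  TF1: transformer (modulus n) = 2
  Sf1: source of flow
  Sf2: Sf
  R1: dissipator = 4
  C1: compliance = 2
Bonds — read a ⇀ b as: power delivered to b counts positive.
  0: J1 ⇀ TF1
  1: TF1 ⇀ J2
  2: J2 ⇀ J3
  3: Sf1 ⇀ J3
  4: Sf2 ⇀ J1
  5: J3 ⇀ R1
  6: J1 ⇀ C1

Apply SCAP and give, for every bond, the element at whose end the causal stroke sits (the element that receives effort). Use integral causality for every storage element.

β3 →Sf1  (Sf1 fixes flow; stroke at Sf1)
β4 →Sf2  (Sf2: flow source, stroke at near end)
β0 →J1  (J1 flow already set via bond 4)
β6 →J1  (J1 flow already set via bond 4)
β1 →TF1  (through TF1, causality passes straight; one stroke at TF1)
β2 →J2  (common-f at J2 fixed by 1)
β5 →J3  (J3 needs exactly one e-in)

#0 stroke→J1
#1 stroke→TF1
#2 stroke→J2
#3 stroke→Sf1
#4 stroke→Sf2
#5 stroke→J3
#6 stroke→J1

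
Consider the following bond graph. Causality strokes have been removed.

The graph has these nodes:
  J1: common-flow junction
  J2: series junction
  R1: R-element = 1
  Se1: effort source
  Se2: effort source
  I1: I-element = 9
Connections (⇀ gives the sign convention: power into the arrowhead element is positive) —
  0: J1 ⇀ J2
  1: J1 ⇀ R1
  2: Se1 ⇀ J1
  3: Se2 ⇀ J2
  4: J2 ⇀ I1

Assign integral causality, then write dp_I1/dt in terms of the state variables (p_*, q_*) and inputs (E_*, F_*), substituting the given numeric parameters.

dp_I1/dt = E_Se1 + E_Se2 - p_I1/9

b2 stroke at J1  (Se1 fixes effort; stroke away)
b3 stroke at J2  (source Se2 imposes e)
b4 stroke at I1  (I1 integral (f out))
b0 stroke at J2  (common-f at J2 fixed by 4)
b1 stroke at J1  (common-f at J1 fixed by 0)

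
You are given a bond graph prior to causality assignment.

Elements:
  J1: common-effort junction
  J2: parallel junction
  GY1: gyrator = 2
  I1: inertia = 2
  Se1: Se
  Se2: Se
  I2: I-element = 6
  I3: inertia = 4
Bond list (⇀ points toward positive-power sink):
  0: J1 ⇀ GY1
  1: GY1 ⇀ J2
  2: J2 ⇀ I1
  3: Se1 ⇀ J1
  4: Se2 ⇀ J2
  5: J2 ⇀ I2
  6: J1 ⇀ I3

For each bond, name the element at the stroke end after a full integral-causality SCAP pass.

#0 stroke→GY1
#1 stroke→GY1
#2 stroke→I1
#3 stroke→J1
#4 stroke→J2
#5 stroke→I2
#6 stroke→I3

β3 →J1  (Se1: effort source, stroke at far end)
β4 →J2  (Se2 fixes effort; stroke away)
β0 →GY1  (common-e at J1 fixed by 3)
β6 →I3  (J1 effort already set via bond 3)
β1 →GY1  (J2: bond 4 brought effort, rest push out)
β2 →I1  (0-jn J2 has e-setter on 4)
β5 →I2  (0-jn J2 has e-setter on 4)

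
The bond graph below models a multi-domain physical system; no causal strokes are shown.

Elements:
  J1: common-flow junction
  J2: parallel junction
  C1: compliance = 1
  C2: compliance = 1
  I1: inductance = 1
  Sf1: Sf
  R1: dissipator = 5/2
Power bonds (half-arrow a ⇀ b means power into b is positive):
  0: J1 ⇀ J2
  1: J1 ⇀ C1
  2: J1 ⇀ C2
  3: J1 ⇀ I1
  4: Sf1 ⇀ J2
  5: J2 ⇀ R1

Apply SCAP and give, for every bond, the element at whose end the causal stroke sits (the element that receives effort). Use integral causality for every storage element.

β4 →Sf1  (Sf1 (Sf) sets flow on bond)
β1 →J1  (C1: C, integral causality)
β2 →J1  (C2: C, integral causality)
β3 →I1  (I1: I, integral causality)
β0 →J1  (1-jn J1 has f-setter on 3)
β5 →J2  (only one effort-in slot at J2)

#0 stroke→J1
#1 stroke→J1
#2 stroke→J1
#3 stroke→I1
#4 stroke→Sf1
#5 stroke→J2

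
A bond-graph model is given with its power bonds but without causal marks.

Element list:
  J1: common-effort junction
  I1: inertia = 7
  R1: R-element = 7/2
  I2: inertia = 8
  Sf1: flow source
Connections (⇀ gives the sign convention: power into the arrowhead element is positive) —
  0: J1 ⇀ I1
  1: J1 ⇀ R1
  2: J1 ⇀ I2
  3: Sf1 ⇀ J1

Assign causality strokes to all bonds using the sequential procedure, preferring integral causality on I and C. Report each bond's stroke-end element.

bond 3 stroke at Sf1  (Sf1 fixes flow; stroke at Sf1)
bond 0 stroke at I1  (I1: I, integral causality)
bond 2 stroke at I2  (I2 outputs flow p/I2)
bond 1 stroke at J1  (J1: last free bond brings effort in)

#0 |I1
#1 |J1
#2 |I2
#3 |Sf1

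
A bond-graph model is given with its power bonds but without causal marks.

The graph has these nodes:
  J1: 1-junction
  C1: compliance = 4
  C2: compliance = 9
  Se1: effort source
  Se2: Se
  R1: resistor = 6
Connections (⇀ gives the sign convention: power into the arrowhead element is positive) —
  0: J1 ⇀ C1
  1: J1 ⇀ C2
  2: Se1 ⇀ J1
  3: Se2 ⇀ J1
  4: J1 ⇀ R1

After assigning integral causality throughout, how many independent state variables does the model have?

bond 2 stroke→J1  (Se1 fixes effort; stroke away)
bond 3 stroke→J1  (source Se2 imposes e)
bond 0 stroke→J1  (C1 integral (e out))
bond 1 stroke→J1  (C2 outputs effort q/C2)
bond 4 stroke→R1  (J1 needs exactly one f-in)

2  (C1, C2 all integral)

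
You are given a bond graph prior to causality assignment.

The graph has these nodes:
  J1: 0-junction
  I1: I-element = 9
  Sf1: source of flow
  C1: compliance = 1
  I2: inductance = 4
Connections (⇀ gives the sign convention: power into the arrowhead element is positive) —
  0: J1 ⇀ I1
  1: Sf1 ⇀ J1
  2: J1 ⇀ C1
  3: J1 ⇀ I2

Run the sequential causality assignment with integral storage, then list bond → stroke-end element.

β1 →Sf1  (Sf1 (Sf) sets flow on bond)
β0 →I1  (prefer integral on I1)
β2 →J1  (C1: C, integral causality)
β3 →I2  (0-jn J1 has e-setter on 2)

bond 0 stroke at I1
bond 1 stroke at Sf1
bond 2 stroke at J1
bond 3 stroke at I2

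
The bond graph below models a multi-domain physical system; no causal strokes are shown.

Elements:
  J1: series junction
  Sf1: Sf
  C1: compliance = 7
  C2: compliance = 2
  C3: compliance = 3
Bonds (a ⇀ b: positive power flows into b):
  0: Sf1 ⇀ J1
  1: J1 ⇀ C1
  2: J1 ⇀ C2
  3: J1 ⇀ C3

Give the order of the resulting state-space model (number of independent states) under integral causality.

bond 0 stroke at Sf1  (Sf1: flow source, stroke at near end)
bond 1 stroke at J1  (J1 flow already set via bond 0)
bond 2 stroke at J1  (J1: bond 0 brought flow, rest push out)
bond 3 stroke at J1  (1-jn J1 has f-setter on 0)

3  (C1, C2, C3 all integral)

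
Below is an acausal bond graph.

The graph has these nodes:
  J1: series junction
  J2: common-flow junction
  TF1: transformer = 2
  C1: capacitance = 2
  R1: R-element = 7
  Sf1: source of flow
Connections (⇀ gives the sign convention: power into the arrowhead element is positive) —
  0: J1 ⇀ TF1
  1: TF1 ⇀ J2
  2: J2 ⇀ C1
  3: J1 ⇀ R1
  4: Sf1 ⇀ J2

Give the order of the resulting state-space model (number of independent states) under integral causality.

#4 stroke at Sf1  (Sf1: flow source, stroke at near end)
#1 stroke at J2  (1-jn J2 has f-setter on 4)
#2 stroke at J2  (J2 flow already set via bond 4)
#0 stroke at TF1  (through TF1, causality passes straight; one stroke at TF1)
#3 stroke at J1  (1-jn J1 has f-setter on 0)

1  (C1 all integral)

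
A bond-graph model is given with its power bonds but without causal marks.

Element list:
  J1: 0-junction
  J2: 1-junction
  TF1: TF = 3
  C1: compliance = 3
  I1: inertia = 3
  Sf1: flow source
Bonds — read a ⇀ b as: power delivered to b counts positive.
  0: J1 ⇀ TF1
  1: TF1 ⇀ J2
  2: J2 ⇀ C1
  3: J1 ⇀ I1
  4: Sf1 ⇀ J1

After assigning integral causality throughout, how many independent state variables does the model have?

2  (C1, I1 all integral)

bond 4 |Sf1  (Sf1 (Sf) sets flow on bond)
bond 2 |J2  (C1: C, integral causality)
bond 1 |TF1  (J2 needs exactly one f-in)
bond 0 |J1  (TF TF1: opposite of bond 1)
bond 3 |I1  (J1: bond 0 brought effort, rest push out)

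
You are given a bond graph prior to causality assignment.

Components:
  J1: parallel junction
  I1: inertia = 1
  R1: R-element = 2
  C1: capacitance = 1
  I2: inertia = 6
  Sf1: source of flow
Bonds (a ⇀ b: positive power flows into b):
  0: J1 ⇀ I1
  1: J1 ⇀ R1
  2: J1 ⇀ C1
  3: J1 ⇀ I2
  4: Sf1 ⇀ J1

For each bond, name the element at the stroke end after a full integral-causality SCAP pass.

β4 stroke→Sf1  (source Sf1 imposes f)
β0 stroke→I1  (I1 outputs flow p/I1)
β2 stroke→J1  (C1 integral (e out))
β1 stroke→R1  (0-jn J1 has e-setter on 2)
β3 stroke→I2  (common-e at J1 fixed by 2)

#0 |I1
#1 |R1
#2 |J1
#3 |I2
#4 |Sf1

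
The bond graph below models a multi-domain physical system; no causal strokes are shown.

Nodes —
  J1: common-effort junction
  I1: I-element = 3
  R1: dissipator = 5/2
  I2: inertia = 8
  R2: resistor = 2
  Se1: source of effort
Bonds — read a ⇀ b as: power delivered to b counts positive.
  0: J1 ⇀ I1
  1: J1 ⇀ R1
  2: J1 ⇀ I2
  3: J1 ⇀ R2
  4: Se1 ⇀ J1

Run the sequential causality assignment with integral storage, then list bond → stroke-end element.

bond 4 stroke→J1  (source Se1 imposes e)
bond 0 stroke→I1  (0-jn J1 has e-setter on 4)
bond 1 stroke→R1  (common-e at J1 fixed by 4)
bond 2 stroke→I2  (J1: bond 4 brought effort, rest push out)
bond 3 stroke→R2  (J1: bond 4 brought effort, rest push out)

β0 →I1
β1 →R1
β2 →I2
β3 →R2
β4 →J1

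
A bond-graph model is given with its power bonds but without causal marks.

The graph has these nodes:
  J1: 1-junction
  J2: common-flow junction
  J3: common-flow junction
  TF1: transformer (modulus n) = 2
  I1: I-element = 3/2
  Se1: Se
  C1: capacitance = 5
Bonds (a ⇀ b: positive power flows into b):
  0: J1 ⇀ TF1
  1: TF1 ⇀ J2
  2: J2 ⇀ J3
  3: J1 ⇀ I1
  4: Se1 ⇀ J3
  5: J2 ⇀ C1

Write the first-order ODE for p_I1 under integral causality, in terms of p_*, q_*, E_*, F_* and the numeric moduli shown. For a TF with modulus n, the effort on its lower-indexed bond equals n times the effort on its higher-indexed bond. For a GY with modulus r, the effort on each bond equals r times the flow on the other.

dp_I1/dt = 2*E_Se1 - 2*q_C1/5

#4 |J3  (source Se1 imposes e)
#2 |J2  (J3 needs exactly one f-in)
#3 |I1  (I1: I, integral causality)
#0 |J1  (1-jn J1 has f-setter on 3)
#1 |TF1  (TF TF1: opposite of bond 0)
#5 |J2  (J2 flow already set via bond 1)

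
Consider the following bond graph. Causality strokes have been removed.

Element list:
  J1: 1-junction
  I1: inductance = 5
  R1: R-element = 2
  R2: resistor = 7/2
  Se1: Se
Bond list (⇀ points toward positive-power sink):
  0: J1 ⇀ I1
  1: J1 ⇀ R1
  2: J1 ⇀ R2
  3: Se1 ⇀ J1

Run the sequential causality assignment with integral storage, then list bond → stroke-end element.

b0 →I1
b1 →J1
b2 →J1
b3 →J1

#3 →J1  (Se1 (Se) sets effort on bond)
#0 →I1  (I1: I, integral causality)
#1 →J1  (common-f at J1 fixed by 0)
#2 →J1  (J1: bond 0 brought flow, rest push out)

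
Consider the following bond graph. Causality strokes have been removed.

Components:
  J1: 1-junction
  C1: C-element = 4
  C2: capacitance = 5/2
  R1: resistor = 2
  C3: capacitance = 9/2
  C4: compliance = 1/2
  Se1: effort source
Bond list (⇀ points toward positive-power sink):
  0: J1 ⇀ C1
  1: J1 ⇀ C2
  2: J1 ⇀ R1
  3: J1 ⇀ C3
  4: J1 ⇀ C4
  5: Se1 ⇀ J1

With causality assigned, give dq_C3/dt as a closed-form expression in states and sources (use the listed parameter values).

dq_C3/dt = E_Se1/2 - q_C1/8 - q_C2/5 - q_C3/9 - q_C4

b5 stroke at J1  (source Se1 imposes e)
b0 stroke at J1  (prefer integral on C1)
b1 stroke at J1  (C2 integral (e out))
b3 stroke at J1  (C3 integral (e out))
b4 stroke at J1  (C4 outputs effort q/C4)
b2 stroke at R1  (only one flow-in slot at J1)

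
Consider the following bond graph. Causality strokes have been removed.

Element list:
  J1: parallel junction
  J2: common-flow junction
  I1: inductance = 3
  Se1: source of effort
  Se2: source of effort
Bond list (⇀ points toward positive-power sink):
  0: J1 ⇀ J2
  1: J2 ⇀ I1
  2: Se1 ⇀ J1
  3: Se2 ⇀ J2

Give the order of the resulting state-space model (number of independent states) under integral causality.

β2 stroke at J1  (Se1 (Se) sets effort on bond)
β3 stroke at J2  (Se2 (Se) sets effort on bond)
β0 stroke at J2  (common-e at J1 fixed by 2)
β1 stroke at I1  (J2 needs exactly one f-in)

1  (I1 all integral)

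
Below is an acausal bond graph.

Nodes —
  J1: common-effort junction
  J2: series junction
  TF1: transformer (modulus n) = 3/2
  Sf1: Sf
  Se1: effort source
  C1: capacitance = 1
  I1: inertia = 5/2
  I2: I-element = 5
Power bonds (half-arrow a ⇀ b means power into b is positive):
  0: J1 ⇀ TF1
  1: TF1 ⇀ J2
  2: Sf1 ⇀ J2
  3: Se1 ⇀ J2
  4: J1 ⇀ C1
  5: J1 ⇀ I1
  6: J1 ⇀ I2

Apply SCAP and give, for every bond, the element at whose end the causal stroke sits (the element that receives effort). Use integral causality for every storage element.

#0 →TF1
#1 →J2
#2 →Sf1
#3 →J2
#4 →J1
#5 →I1
#6 →I2

b2 stroke at Sf1  (Sf1 (Sf) sets flow on bond)
b3 stroke at J2  (source Se1 imposes e)
b1 stroke at J2  (common-f at J2 fixed by 2)
b0 stroke at TF1  (TF1 one-in-one-out from 1)
b4 stroke at J1  (C1 integral (e out))
b5 stroke at I1  (J1: bond 4 brought effort, rest push out)
b6 stroke at I2  (common-e at J1 fixed by 4)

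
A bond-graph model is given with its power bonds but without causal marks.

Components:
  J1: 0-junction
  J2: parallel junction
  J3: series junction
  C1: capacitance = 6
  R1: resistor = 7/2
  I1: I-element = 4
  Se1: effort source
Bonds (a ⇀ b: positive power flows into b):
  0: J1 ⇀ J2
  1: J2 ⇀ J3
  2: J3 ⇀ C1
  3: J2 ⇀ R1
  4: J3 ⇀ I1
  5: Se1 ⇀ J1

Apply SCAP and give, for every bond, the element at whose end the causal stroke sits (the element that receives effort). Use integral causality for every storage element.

b5 stroke at J1  (Se1: effort source, stroke at far end)
b0 stroke at J2  (J1: bond 5 brought effort, rest push out)
b1 stroke at J3  (J2: bond 0 brought effort, rest push out)
b3 stroke at R1  (common-e at J2 fixed by 0)
b2 stroke at J3  (C1 outputs effort q/C1)
b4 stroke at I1  (J3: last free bond brings flow in)

b0 →J2
b1 →J3
b2 →J3
b3 →R1
b4 →I1
b5 →J1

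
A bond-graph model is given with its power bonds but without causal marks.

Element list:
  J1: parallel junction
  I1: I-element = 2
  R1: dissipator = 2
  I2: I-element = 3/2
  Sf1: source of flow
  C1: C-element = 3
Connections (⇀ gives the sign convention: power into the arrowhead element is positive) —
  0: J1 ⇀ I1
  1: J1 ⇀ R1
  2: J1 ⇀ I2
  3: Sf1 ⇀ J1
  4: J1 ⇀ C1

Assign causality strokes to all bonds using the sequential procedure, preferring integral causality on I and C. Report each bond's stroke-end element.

#3 |Sf1  (Sf1 fixes flow; stroke at Sf1)
#0 |I1  (I1 outputs flow p/I1)
#2 |I2  (I2: I, integral causality)
#4 |J1  (C1 outputs effort q/C1)
#1 |R1  (common-e at J1 fixed by 4)

bond 0 stroke→I1
bond 1 stroke→R1
bond 2 stroke→I2
bond 3 stroke→Sf1
bond 4 stroke→J1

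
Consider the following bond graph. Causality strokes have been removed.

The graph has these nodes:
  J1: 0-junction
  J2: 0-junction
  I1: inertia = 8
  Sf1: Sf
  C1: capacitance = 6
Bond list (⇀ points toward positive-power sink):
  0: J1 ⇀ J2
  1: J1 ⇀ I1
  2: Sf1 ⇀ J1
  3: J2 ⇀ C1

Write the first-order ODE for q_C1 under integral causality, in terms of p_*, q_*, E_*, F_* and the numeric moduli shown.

β2 →Sf1  (source Sf1 imposes f)
β1 →I1  (prefer integral on I1)
β0 →J1  (J1: last free bond brings effort in)
β3 →J2  (only one effort-in slot at J2)

dq_C1/dt = F_Sf1 - p_I1/8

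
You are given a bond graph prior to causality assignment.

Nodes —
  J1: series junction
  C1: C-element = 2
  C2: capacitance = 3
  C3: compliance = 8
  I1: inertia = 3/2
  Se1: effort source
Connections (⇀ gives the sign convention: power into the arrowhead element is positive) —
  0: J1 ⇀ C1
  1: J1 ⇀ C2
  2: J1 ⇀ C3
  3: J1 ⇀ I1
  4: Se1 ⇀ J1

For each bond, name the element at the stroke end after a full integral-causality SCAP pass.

bond 0 stroke→J1
bond 1 stroke→J1
bond 2 stroke→J1
bond 3 stroke→I1
bond 4 stroke→J1

#4 stroke→J1  (Se1: effort source, stroke at far end)
#0 stroke→J1  (C1 integral (e out))
#1 stroke→J1  (C2 outputs effort q/C2)
#2 stroke→J1  (C3: C, integral causality)
#3 stroke→I1  (closing 1-jn rule on J1)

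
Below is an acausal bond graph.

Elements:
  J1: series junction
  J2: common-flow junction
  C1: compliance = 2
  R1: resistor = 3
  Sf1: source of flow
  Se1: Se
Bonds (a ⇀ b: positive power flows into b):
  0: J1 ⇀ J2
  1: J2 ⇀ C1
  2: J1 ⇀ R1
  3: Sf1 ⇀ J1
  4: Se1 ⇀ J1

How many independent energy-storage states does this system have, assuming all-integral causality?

1  (C1 all integral)

bond 3 →Sf1  (source Sf1 imposes f)
bond 4 →J1  (Se1: effort source, stroke at far end)
bond 0 →J1  (J1 flow already set via bond 3)
bond 2 →J1  (J1 flow already set via bond 3)
bond 1 →J2  (J2 flow already set via bond 0)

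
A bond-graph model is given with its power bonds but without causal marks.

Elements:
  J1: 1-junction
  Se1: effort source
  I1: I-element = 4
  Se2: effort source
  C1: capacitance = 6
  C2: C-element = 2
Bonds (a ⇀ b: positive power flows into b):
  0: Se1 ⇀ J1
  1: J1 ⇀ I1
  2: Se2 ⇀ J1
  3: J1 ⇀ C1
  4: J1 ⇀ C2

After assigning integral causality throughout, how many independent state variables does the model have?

3  (C1, C2, I1 all integral)

β0 stroke at J1  (Se1 fixes effort; stroke away)
β2 stroke at J1  (Se2 (Se) sets effort on bond)
β1 stroke at I1  (I1: I, integral causality)
β3 stroke at J1  (1-jn J1 has f-setter on 1)
β4 stroke at J1  (J1: bond 1 brought flow, rest push out)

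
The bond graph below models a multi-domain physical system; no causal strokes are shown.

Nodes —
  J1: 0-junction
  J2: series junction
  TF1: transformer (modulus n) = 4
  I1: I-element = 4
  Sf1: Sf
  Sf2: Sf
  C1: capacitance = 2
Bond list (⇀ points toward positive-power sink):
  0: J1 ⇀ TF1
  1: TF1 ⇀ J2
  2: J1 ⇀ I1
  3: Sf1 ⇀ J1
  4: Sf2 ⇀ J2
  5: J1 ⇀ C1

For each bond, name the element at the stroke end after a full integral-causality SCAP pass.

β3 stroke at Sf1  (Sf1: flow source, stroke at near end)
β4 stroke at Sf2  (Sf2 fixes flow; stroke at Sf2)
β1 stroke at J2  (J2 flow already set via bond 4)
β0 stroke at TF1  (TF1 one-in-one-out from 1)
β2 stroke at I1  (I1 integral (f out))
β5 stroke at J1  (closing 0-jn rule on J1)

β0 stroke→TF1
β1 stroke→J2
β2 stroke→I1
β3 stroke→Sf1
β4 stroke→Sf2
β5 stroke→J1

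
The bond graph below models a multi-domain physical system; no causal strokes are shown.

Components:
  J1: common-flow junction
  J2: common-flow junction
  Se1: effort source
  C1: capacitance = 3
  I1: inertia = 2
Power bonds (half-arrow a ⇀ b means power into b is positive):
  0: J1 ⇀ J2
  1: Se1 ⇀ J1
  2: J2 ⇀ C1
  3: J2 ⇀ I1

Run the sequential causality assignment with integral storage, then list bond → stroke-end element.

bond 0 stroke→J2
bond 1 stroke→J1
bond 2 stroke→J2
bond 3 stroke→I1

b1 stroke at J1  (Se1 (Se) sets effort on bond)
b0 stroke at J2  (closing 1-jn rule on J1)
b2 stroke at J2  (C1 outputs effort q/C1)
b3 stroke at I1  (J2 needs exactly one f-in)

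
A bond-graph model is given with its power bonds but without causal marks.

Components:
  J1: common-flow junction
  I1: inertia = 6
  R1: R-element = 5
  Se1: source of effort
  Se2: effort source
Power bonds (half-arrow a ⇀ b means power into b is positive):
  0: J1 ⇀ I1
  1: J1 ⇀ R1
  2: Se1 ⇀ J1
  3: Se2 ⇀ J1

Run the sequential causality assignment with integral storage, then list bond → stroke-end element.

β2 stroke→J1  (Se1 fixes effort; stroke away)
β3 stroke→J1  (Se2 fixes effort; stroke away)
β0 stroke→I1  (I1 outputs flow p/I1)
β1 stroke→J1  (J1 flow already set via bond 0)

bond 0 |I1
bond 1 |J1
bond 2 |J1
bond 3 |J1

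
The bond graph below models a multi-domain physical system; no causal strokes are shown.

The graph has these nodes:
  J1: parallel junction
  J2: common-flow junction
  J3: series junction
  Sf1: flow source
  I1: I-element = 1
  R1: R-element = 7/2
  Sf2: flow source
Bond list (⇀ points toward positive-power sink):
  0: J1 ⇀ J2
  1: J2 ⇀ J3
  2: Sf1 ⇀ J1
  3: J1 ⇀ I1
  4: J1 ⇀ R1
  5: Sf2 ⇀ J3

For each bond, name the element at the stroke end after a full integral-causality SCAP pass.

#0 stroke→J2
#1 stroke→J3
#2 stroke→Sf1
#3 stroke→I1
#4 stroke→J1
#5 stroke→Sf2

bond 2 |Sf1  (Sf1 (Sf) sets flow on bond)
bond 5 |Sf2  (source Sf2 imposes f)
bond 1 |J3  (1-jn J3 has f-setter on 5)
bond 0 |J2  (J2: bond 1 brought flow, rest push out)
bond 3 |I1  (I1: I, integral causality)
bond 4 |J1  (J1 needs exactly one e-in)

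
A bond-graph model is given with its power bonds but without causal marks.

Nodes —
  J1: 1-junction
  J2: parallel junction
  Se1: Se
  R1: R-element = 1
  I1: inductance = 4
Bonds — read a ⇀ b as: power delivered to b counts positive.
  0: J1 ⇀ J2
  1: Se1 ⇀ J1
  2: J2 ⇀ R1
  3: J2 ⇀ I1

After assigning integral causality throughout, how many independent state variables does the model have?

bond 1 stroke→J1  (Se1 fixes effort; stroke away)
bond 0 stroke→J2  (J1: last free bond brings flow in)
bond 2 stroke→R1  (J2 effort already set via bond 0)
bond 3 stroke→I1  (J2 effort already set via bond 0)

1  (I1 all integral)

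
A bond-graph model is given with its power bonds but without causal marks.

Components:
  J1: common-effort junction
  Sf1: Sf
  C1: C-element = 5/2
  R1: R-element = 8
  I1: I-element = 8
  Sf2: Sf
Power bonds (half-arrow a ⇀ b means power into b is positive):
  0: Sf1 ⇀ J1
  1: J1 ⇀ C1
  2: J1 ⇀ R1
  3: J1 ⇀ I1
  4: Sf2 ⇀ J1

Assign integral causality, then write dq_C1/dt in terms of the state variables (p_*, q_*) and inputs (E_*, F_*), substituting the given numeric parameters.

dq_C1/dt = F_Sf1 + F_Sf2 - p_I1/8 - q_C1/20

b0 →Sf1  (Sf1: flow source, stroke at near end)
b4 →Sf2  (Sf2: flow source, stroke at near end)
b1 →J1  (C1 integral (e out))
b2 →R1  (J1: bond 1 brought effort, rest push out)
b3 →I1  (J1: bond 1 brought effort, rest push out)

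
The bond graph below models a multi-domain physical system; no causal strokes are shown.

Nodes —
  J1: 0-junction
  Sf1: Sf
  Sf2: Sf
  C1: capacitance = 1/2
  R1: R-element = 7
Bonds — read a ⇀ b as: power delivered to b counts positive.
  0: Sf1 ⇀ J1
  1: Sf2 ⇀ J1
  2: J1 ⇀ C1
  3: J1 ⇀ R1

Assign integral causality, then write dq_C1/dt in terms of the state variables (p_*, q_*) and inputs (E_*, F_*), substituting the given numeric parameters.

dq_C1/dt = F_Sf1 + F_Sf2 - 2*q_C1/7

#0 →Sf1  (Sf1 (Sf) sets flow on bond)
#1 →Sf2  (Sf2 fixes flow; stroke at Sf2)
#2 →J1  (C1: C, integral causality)
#3 →R1  (common-e at J1 fixed by 2)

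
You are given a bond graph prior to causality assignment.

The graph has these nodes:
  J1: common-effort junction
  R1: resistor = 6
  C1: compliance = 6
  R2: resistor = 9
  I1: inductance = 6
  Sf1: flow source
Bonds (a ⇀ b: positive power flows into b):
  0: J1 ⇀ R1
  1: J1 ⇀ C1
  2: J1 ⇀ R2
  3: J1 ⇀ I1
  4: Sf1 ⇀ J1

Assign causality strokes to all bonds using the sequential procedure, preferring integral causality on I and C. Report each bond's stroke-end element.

bond 0 |R1
bond 1 |J1
bond 2 |R2
bond 3 |I1
bond 4 |Sf1

b4 |Sf1  (Sf1: flow source, stroke at near end)
b1 |J1  (C1: C, integral causality)
b0 |R1  (common-e at J1 fixed by 1)
b2 |R2  (J1 effort already set via bond 1)
b3 |I1  (0-jn J1 has e-setter on 1)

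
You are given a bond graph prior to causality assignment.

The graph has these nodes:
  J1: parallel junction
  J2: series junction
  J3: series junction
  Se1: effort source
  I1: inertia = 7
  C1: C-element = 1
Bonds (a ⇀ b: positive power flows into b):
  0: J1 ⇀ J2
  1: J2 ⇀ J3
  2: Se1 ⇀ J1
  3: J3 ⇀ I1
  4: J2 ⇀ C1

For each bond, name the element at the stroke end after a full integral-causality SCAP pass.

#2 |J1  (Se1 (Se) sets effort on bond)
#0 |J2  (0-jn J1 has e-setter on 2)
#3 |I1  (I1: I, integral causality)
#1 |J3  (common-f at J3 fixed by 3)
#4 |J2  (J2: bond 1 brought flow, rest push out)

bond 0 stroke→J2
bond 1 stroke→J3
bond 2 stroke→J1
bond 3 stroke→I1
bond 4 stroke→J2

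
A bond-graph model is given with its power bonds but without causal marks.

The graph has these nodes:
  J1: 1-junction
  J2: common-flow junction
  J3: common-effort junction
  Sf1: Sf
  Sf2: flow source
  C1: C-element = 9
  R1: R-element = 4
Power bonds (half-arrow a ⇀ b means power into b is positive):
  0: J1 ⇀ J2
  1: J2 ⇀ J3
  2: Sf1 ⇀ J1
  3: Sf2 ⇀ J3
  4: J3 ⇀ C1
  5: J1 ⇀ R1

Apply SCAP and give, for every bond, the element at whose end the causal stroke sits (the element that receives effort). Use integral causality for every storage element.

bond 0 stroke→J1
bond 1 stroke→J2
bond 2 stroke→Sf1
bond 3 stroke→Sf2
bond 4 stroke→J3
bond 5 stroke→J1

β2 stroke→Sf1  (Sf1: flow source, stroke at near end)
β3 stroke→Sf2  (Sf2: flow source, stroke at near end)
β0 stroke→J1  (1-jn J1 has f-setter on 2)
β5 stroke→J1  (common-f at J1 fixed by 2)
β1 stroke→J2  (J2: bond 0 brought flow, rest push out)
β4 stroke→J3  (closing 0-jn rule on J3)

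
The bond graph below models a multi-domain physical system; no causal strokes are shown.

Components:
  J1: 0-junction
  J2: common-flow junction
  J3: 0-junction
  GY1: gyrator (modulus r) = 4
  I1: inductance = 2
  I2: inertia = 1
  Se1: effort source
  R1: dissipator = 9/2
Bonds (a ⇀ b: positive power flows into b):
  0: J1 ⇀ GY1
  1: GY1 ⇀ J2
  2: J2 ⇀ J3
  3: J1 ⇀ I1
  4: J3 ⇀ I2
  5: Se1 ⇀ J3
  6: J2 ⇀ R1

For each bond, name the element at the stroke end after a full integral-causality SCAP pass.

bond 5 →J3  (Se1 fixes effort; stroke away)
bond 2 →J2  (J3: bond 5 brought effort, rest push out)
bond 4 →I2  (J3 effort already set via bond 5)
bond 3 →I1  (prefer integral on I1)
bond 0 →J1  (closing 0-jn rule on J1)
bond 1 →J2  (GY GY1: same side as bond 0)
bond 6 →R1  (J2 needs exactly one f-in)

β0 |J1
β1 |J2
β2 |J2
β3 |I1
β4 |I2
β5 |J3
β6 |R1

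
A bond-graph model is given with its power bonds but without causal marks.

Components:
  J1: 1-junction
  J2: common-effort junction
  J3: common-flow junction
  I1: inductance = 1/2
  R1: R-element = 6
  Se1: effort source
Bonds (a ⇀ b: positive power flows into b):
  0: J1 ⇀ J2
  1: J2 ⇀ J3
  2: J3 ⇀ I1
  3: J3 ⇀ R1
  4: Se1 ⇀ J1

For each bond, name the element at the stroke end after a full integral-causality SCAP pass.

β0 stroke at J2
β1 stroke at J3
β2 stroke at I1
β3 stroke at J3
β4 stroke at J1

#4 |J1  (source Se1 imposes e)
#0 |J2  (J1: last free bond brings flow in)
#1 |J3  (0-jn J2 has e-setter on 0)
#2 |I1  (I1 outputs flow p/I1)
#3 |J3  (J3 flow already set via bond 2)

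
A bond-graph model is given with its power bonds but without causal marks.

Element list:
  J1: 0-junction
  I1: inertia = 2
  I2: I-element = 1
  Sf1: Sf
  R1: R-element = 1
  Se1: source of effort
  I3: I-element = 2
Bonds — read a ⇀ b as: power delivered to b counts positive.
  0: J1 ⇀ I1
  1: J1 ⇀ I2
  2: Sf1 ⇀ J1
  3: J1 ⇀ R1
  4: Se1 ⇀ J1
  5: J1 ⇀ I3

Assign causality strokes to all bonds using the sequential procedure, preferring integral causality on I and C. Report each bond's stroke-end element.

β0 →I1
β1 →I2
β2 →Sf1
β3 →R1
β4 →J1
β5 →I3

b2 stroke→Sf1  (source Sf1 imposes f)
b4 stroke→J1  (Se1: effort source, stroke at far end)
b0 stroke→I1  (0-jn J1 has e-setter on 4)
b1 stroke→I2  (common-e at J1 fixed by 4)
b3 stroke→R1  (common-e at J1 fixed by 4)
b5 stroke→I3  (common-e at J1 fixed by 4)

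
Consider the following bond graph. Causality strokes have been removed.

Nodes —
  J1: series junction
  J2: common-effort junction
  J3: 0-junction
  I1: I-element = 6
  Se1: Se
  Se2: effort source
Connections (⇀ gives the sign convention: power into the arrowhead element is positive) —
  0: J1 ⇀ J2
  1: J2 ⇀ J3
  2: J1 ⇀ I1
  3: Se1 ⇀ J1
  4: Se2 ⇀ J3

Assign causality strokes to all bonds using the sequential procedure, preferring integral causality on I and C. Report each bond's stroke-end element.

#3 |J1  (Se1 (Se) sets effort on bond)
#4 |J3  (Se2: effort source, stroke at far end)
#1 |J2  (common-e at J3 fixed by 4)
#0 |J1  (common-e at J2 fixed by 1)
#2 |I1  (J1: last free bond brings flow in)

β0 →J1
β1 →J2
β2 →I1
β3 →J1
β4 →J3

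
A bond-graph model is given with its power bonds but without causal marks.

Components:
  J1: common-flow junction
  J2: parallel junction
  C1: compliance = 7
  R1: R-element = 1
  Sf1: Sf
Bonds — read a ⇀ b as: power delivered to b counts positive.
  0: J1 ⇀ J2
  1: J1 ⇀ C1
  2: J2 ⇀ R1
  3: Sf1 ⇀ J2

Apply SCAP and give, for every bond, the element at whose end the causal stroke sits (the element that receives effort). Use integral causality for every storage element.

β3 →Sf1  (source Sf1 imposes f)
β1 →J1  (C1: C, integral causality)
β0 →J2  (closing 1-jn rule on J1)
β2 →R1  (J2 effort already set via bond 0)

#0 stroke at J2
#1 stroke at J1
#2 stroke at R1
#3 stroke at Sf1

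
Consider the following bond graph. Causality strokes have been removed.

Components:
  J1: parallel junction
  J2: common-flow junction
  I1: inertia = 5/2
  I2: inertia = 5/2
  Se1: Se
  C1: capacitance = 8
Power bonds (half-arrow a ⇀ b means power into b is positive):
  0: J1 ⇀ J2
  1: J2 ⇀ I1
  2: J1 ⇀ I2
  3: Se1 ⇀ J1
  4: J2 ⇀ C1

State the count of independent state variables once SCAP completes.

3  (C1, I1, I2 all integral)

bond 3 stroke at J1  (Se1 (Se) sets effort on bond)
bond 0 stroke at J2  (J1 effort already set via bond 3)
bond 2 stroke at I2  (J1: bond 3 brought effort, rest push out)
bond 1 stroke at I1  (I1: I, integral causality)
bond 4 stroke at J2  (common-f at J2 fixed by 1)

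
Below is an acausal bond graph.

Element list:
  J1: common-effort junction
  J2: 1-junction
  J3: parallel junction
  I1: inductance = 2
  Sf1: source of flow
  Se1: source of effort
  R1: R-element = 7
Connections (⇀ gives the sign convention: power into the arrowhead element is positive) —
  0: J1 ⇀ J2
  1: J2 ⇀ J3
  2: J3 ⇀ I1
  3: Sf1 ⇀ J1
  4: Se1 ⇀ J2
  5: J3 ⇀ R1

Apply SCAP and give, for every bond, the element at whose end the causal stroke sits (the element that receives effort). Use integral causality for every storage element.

bond 3 stroke→Sf1  (Sf1 (Sf) sets flow on bond)
bond 4 stroke→J2  (source Se1 imposes e)
bond 0 stroke→J1  (closing 0-jn rule on J1)
bond 1 stroke→J2  (1-jn J2 has f-setter on 0)
bond 2 stroke→I1  (prefer integral on I1)
bond 5 stroke→J3  (J3 needs exactly one e-in)

b0 stroke→J1
b1 stroke→J2
b2 stroke→I1
b3 stroke→Sf1
b4 stroke→J2
b5 stroke→J3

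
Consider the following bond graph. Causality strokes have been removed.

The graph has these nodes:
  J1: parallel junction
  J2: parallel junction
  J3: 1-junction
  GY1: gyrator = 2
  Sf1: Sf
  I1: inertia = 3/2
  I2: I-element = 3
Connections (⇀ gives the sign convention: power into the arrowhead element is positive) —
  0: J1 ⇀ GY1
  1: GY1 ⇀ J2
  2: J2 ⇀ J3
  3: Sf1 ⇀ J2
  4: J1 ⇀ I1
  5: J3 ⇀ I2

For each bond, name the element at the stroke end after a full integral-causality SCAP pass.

#3 |Sf1  (Sf1: flow source, stroke at near end)
#4 |I1  (I1: I, integral causality)
#0 |J1  (J1: last free bond brings effort in)
#1 |J2  (GY1 both-in/both-out from 0)
#2 |J3  (J2 effort already set via bond 1)
#5 |I2  (closing 1-jn rule on J3)

b0 |J1
b1 |J2
b2 |J3
b3 |Sf1
b4 |I1
b5 |I2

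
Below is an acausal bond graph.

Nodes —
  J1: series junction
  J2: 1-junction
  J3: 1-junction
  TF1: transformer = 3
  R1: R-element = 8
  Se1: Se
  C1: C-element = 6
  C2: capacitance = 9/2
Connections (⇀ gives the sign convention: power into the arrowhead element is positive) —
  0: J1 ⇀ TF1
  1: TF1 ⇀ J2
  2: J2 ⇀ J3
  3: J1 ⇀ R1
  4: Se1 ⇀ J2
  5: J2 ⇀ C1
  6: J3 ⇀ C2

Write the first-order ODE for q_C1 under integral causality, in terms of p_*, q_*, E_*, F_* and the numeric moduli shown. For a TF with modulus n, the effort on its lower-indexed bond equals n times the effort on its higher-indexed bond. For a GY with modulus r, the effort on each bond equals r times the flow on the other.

dq_C1/dt = 9*E_Se1/8 - 3*q_C1/16 - q_C2/4

β4 stroke at J2  (Se1 fixes effort; stroke away)
β5 stroke at J2  (prefer integral on C1)
β6 stroke at J3  (prefer integral on C2)
β2 stroke at J2  (J3 needs exactly one f-in)
β1 stroke at TF1  (closing 1-jn rule on J2)
β0 stroke at J1  (through TF1, causality passes straight; one stroke at TF1)
β3 stroke at R1  (J1 needs exactly one f-in)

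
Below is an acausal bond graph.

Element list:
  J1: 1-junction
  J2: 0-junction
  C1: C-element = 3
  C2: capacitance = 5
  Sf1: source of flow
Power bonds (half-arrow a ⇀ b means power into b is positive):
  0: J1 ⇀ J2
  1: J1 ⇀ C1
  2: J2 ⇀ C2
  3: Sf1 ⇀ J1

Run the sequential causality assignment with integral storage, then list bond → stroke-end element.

bond 0 →J1
bond 1 →J1
bond 2 →J2
bond 3 →Sf1

bond 3 stroke at Sf1  (Sf1 (Sf) sets flow on bond)
bond 0 stroke at J1  (J1: bond 3 brought flow, rest push out)
bond 1 stroke at J1  (1-jn J1 has f-setter on 3)
bond 2 stroke at J2  (closing 0-jn rule on J2)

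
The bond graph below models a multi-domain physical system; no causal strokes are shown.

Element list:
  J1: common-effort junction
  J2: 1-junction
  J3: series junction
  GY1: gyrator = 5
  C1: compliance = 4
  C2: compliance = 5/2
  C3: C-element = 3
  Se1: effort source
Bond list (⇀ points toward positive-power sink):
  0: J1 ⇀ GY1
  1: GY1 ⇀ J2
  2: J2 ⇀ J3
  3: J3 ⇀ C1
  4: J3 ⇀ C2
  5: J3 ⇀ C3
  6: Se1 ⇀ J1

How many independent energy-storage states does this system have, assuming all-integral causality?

b6 →J1  (Se1 (Se) sets effort on bond)
b0 →GY1  (common-e at J1 fixed by 6)
b1 →GY1  (GY1 both-in/both-out from 0)
b2 →J2  (J2 flow already set via bond 1)
b3 →J3  (J3: bond 2 brought flow, rest push out)
b4 →J3  (1-jn J3 has f-setter on 2)
b5 →J3  (J3: bond 2 brought flow, rest push out)

3  (C1, C2, C3 all integral)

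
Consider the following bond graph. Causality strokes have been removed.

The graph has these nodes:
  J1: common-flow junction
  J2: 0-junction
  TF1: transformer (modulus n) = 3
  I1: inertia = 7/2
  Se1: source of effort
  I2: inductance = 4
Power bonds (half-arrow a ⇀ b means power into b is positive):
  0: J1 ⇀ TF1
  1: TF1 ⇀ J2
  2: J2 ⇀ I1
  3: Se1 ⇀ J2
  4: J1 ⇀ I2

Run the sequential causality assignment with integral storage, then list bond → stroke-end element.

b3 |J2  (Se1: effort source, stroke at far end)
b1 |TF1  (common-e at J2 fixed by 3)
b2 |I1  (J2 effort already set via bond 3)
b0 |J1  (TF1: transformer flips bond 1)
b4 |I2  (J1: last free bond brings flow in)

#0 stroke at J1
#1 stroke at TF1
#2 stroke at I1
#3 stroke at J2
#4 stroke at I2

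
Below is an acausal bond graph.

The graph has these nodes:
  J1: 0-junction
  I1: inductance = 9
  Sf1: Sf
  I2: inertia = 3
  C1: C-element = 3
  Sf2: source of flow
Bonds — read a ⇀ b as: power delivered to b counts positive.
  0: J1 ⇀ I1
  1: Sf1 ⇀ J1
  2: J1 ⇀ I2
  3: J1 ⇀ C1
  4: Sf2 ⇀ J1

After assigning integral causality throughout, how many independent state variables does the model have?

bond 1 |Sf1  (Sf1: flow source, stroke at near end)
bond 4 |Sf2  (Sf2 fixes flow; stroke at Sf2)
bond 0 |I1  (I1 outputs flow p/I1)
bond 2 |I2  (I2 integral (f out))
bond 3 |J1  (closing 0-jn rule on J1)

3  (C1, I1, I2 all integral)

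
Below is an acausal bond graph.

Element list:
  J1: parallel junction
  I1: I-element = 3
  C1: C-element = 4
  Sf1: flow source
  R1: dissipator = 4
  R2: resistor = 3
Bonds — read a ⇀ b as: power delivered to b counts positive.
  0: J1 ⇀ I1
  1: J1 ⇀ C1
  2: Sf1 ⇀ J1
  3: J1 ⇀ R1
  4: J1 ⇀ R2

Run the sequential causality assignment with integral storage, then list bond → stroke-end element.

#0 stroke at I1
#1 stroke at J1
#2 stroke at Sf1
#3 stroke at R1
#4 stroke at R2

b2 stroke→Sf1  (Sf1 (Sf) sets flow on bond)
b0 stroke→I1  (I1 integral (f out))
b1 stroke→J1  (C1 outputs effort q/C1)
b3 stroke→R1  (J1 effort already set via bond 1)
b4 stroke→R2  (J1: bond 1 brought effort, rest push out)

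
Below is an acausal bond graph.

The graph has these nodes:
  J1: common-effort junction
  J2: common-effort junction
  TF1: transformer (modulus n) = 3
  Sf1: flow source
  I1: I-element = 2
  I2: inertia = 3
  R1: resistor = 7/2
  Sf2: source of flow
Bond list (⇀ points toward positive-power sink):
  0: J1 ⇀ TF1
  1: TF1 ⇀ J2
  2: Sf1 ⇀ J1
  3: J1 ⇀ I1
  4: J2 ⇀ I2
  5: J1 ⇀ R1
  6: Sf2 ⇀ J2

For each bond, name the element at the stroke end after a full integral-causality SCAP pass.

β2 stroke→Sf1  (Sf1: flow source, stroke at near end)
β6 stroke→Sf2  (Sf2 (Sf) sets flow on bond)
β3 stroke→I1  (I1 outputs flow p/I1)
β4 stroke→I2  (I2 outputs flow p/I2)
β1 stroke→J2  (only one effort-in slot at J2)
β0 stroke→TF1  (through TF1, causality passes straight; one stroke at TF1)
β5 stroke→J1  (J1 needs exactly one e-in)

β0 |TF1
β1 |J2
β2 |Sf1
β3 |I1
β4 |I2
β5 |J1
β6 |Sf2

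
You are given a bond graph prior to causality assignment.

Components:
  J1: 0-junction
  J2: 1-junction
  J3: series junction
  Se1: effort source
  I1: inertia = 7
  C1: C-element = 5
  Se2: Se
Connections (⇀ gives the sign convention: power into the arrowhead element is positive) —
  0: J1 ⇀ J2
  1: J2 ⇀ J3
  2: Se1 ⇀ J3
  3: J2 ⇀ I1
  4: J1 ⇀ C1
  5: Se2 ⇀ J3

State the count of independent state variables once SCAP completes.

2  (C1, I1 all integral)

b2 stroke at J3  (Se1 (Se) sets effort on bond)
b5 stroke at J3  (Se2: effort source, stroke at far end)
b1 stroke at J2  (J3 needs exactly one f-in)
b3 stroke at I1  (I1 outputs flow p/I1)
b0 stroke at J2  (common-f at J2 fixed by 3)
b4 stroke at J1  (J1 needs exactly one e-in)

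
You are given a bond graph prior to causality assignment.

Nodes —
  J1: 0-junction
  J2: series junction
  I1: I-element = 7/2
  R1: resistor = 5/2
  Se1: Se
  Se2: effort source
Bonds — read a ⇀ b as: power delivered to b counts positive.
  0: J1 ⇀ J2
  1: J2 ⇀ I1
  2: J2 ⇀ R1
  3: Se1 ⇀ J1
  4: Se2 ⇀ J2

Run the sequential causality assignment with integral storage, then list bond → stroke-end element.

b3 →J1  (Se1: effort source, stroke at far end)
b4 →J2  (Se2 (Se) sets effort on bond)
b0 →J2  (common-e at J1 fixed by 3)
b1 →I1  (I1 integral (f out))
b2 →J2  (J2: bond 1 brought flow, rest push out)

b0 stroke at J2
b1 stroke at I1
b2 stroke at J2
b3 stroke at J1
b4 stroke at J2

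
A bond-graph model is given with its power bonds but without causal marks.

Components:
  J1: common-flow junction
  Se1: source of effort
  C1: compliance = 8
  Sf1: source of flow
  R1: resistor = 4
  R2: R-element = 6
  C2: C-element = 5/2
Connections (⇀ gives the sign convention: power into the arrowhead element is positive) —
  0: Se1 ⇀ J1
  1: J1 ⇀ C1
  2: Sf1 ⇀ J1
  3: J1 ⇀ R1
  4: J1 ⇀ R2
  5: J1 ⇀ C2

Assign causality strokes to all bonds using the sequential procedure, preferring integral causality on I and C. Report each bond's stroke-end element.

#0 stroke→J1  (source Se1 imposes e)
#2 stroke→Sf1  (Sf1 (Sf) sets flow on bond)
#1 stroke→J1  (J1: bond 2 brought flow, rest push out)
#3 stroke→J1  (J1 flow already set via bond 2)
#4 stroke→J1  (J1: bond 2 brought flow, rest push out)
#5 stroke→J1  (J1: bond 2 brought flow, rest push out)

β0 →J1
β1 →J1
β2 →Sf1
β3 →J1
β4 →J1
β5 →J1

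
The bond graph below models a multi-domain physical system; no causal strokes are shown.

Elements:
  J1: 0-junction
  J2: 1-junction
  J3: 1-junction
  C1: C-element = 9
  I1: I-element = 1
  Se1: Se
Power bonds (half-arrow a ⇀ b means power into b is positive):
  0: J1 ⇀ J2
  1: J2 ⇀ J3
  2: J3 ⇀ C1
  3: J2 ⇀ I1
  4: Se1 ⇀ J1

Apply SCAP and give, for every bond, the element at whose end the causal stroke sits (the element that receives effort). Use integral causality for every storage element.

β0 stroke at J2
β1 stroke at J2
β2 stroke at J3
β3 stroke at I1
β4 stroke at J1

bond 4 stroke at J1  (source Se1 imposes e)
bond 0 stroke at J2  (common-e at J1 fixed by 4)
bond 2 stroke at J3  (C1 integral (e out))
bond 1 stroke at J2  (closing 1-jn rule on J3)
bond 3 stroke at I1  (J2: last free bond brings flow in)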